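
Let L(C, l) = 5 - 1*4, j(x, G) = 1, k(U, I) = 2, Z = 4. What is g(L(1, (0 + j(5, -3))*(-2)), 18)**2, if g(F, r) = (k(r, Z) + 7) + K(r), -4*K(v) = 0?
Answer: 81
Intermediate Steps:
K(v) = 0 (K(v) = -1/4*0 = 0)
L(C, l) = 1 (L(C, l) = 5 - 4 = 1)
g(F, r) = 9 (g(F, r) = (2 + 7) + 0 = 9 + 0 = 9)
g(L(1, (0 + j(5, -3))*(-2)), 18)**2 = 9**2 = 81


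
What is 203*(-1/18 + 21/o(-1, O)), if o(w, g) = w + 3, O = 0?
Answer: 19082/9 ≈ 2120.2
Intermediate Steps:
o(w, g) = 3 + w
203*(-1/18 + 21/o(-1, O)) = 203*(-1/18 + 21/(3 - 1)) = 203*(-1*1/18 + 21/2) = 203*(-1/18 + 21*(½)) = 203*(-1/18 + 21/2) = 203*(94/9) = 19082/9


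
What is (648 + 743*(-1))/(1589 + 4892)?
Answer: -95/6481 ≈ -0.014658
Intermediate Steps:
(648 + 743*(-1))/(1589 + 4892) = (648 - 743)/6481 = -95*1/6481 = -95/6481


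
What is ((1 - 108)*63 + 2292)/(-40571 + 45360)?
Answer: -4449/4789 ≈ -0.92900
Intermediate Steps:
((1 - 108)*63 + 2292)/(-40571 + 45360) = (-107*63 + 2292)/4789 = (-6741 + 2292)*(1/4789) = -4449*1/4789 = -4449/4789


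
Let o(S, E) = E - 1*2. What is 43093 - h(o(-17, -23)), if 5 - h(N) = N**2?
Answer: 43713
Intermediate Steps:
o(S, E) = -2 + E (o(S, E) = E - 2 = -2 + E)
h(N) = 5 - N**2
43093 - h(o(-17, -23)) = 43093 - (5 - (-2 - 23)**2) = 43093 - (5 - 1*(-25)**2) = 43093 - (5 - 1*625) = 43093 - (5 - 625) = 43093 - 1*(-620) = 43093 + 620 = 43713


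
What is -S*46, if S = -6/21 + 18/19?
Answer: -4048/133 ≈ -30.436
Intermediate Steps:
S = 88/133 (S = -6*1/21 + 18*(1/19) = -2/7 + 18/19 = 88/133 ≈ 0.66165)
-S*46 = -1*88/133*46 = -88/133*46 = -4048/133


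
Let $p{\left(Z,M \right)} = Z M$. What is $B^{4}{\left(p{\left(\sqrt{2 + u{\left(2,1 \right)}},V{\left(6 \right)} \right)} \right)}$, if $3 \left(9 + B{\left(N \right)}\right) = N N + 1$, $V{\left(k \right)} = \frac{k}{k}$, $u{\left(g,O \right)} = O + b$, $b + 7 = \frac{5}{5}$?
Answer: $\frac{707281}{81} \approx 8731.9$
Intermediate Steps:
$b = -6$ ($b = -7 + \frac{5}{5} = -7 + 5 \cdot \frac{1}{5} = -7 + 1 = -6$)
$u{\left(g,O \right)} = -6 + O$ ($u{\left(g,O \right)} = O - 6 = -6 + O$)
$V{\left(k \right)} = 1$
$p{\left(Z,M \right)} = M Z$
$B{\left(N \right)} = - \frac{26}{3} + \frac{N^{2}}{3}$ ($B{\left(N \right)} = -9 + \frac{N N + 1}{3} = -9 + \frac{N^{2} + 1}{3} = -9 + \frac{1 + N^{2}}{3} = -9 + \left(\frac{1}{3} + \frac{N^{2}}{3}\right) = - \frac{26}{3} + \frac{N^{2}}{3}$)
$B^{4}{\left(p{\left(\sqrt{2 + u{\left(2,1 \right)}},V{\left(6 \right)} \right)} \right)} = \left(- \frac{26}{3} + \frac{\left(1 \sqrt{2 + \left(-6 + 1\right)}\right)^{2}}{3}\right)^{4} = \left(- \frac{26}{3} + \frac{\left(1 \sqrt{2 - 5}\right)^{2}}{3}\right)^{4} = \left(- \frac{26}{3} + \frac{\left(1 \sqrt{-3}\right)^{2}}{3}\right)^{4} = \left(- \frac{26}{3} + \frac{\left(1 i \sqrt{3}\right)^{2}}{3}\right)^{4} = \left(- \frac{26}{3} + \frac{\left(i \sqrt{3}\right)^{2}}{3}\right)^{4} = \left(- \frac{26}{3} + \frac{1}{3} \left(-3\right)\right)^{4} = \left(- \frac{26}{3} - 1\right)^{4} = \left(- \frac{29}{3}\right)^{4} = \frac{707281}{81}$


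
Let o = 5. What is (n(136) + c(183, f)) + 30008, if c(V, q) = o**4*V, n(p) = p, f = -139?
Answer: 144519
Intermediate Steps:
c(V, q) = 625*V (c(V, q) = 5**4*V = 625*V)
(n(136) + c(183, f)) + 30008 = (136 + 625*183) + 30008 = (136 + 114375) + 30008 = 114511 + 30008 = 144519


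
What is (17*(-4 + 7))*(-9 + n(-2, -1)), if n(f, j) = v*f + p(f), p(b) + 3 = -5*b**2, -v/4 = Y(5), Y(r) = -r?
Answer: -3672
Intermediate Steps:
v = 20 (v = -(-4)*5 = -4*(-5) = 20)
p(b) = -3 - 5*b**2
n(f, j) = -3 - 5*f**2 + 20*f (n(f, j) = 20*f + (-3 - 5*f**2) = -3 - 5*f**2 + 20*f)
(17*(-4 + 7))*(-9 + n(-2, -1)) = (17*(-4 + 7))*(-9 + (-3 - 5*(-2)**2 + 20*(-2))) = (17*3)*(-9 + (-3 - 5*4 - 40)) = 51*(-9 + (-3 - 20 - 40)) = 51*(-9 - 63) = 51*(-72) = -3672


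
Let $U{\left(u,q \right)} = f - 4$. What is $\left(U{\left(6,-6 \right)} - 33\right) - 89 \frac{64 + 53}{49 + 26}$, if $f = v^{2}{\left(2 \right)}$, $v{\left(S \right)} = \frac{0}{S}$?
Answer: $- \frac{4396}{25} \approx -175.84$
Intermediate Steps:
$v{\left(S \right)} = 0$
$f = 0$ ($f = 0^{2} = 0$)
$U{\left(u,q \right)} = -4$ ($U{\left(u,q \right)} = 0 - 4 = -4$)
$\left(U{\left(6,-6 \right)} - 33\right) - 89 \frac{64 + 53}{49 + 26} = \left(-4 - 33\right) - 89 \frac{64 + 53}{49 + 26} = \left(-4 - 33\right) - 89 \cdot \frac{117}{75} = -37 - 89 \cdot 117 \cdot \frac{1}{75} = -37 - \frac{3471}{25} = - \frac{4396}{25}$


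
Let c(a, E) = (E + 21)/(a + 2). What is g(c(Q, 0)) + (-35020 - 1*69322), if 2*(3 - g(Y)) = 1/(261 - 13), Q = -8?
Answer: -51752145/496 ≈ -1.0434e+5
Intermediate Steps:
c(a, E) = (21 + E)/(2 + a)
g(Y) = 1487/496 (g(Y) = 3 - 1/(2*(261 - 13)) = 3 - 1/2/248 = 3 - 1/2*1/248 = 3 - 1/496 = 1487/496)
g(c(Q, 0)) + (-35020 - 1*69322) = 1487/496 + (-35020 - 1*69322) = 1487/496 + (-35020 - 69322) = 1487/496 - 104342 = -51752145/496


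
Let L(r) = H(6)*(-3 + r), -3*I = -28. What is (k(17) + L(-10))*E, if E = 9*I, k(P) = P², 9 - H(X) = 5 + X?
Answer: 26460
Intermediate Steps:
I = 28/3 (I = -⅓*(-28) = 28/3 ≈ 9.3333)
H(X) = 4 - X (H(X) = 9 - (5 + X) = 9 + (-5 - X) = 4 - X)
L(r) = 6 - 2*r (L(r) = (4 - 1*6)*(-3 + r) = (4 - 6)*(-3 + r) = -2*(-3 + r) = 6 - 2*r)
E = 84 (E = 9*(28/3) = 84)
(k(17) + L(-10))*E = (17² + (6 - 2*(-10)))*84 = (289 + (6 + 20))*84 = (289 + 26)*84 = 315*84 = 26460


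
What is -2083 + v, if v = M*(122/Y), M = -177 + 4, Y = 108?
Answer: -123035/54 ≈ -2278.4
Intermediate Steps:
M = -173
v = -10553/54 (v = -21106/108 = -173*61/54 = -10553/54 ≈ -195.43)
-2083 + v = -2083 - 10553/54 = -123035/54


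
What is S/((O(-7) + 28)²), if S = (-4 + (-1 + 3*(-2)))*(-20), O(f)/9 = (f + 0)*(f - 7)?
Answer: 11/41405 ≈ 0.00026567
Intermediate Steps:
O(f) = 9*f*(-7 + f) (O(f) = 9*((f + 0)*(f - 7)) = 9*(f*(-7 + f)) = 9*f*(-7 + f))
S = 220 (S = (-4 + (-1 - 6))*(-20) = (-4 - 7)*(-20) = -11*(-20) = 220)
S/((O(-7) + 28)²) = 220/((9*(-7)*(-7 - 7) + 28)²) = 220/((9*(-7)*(-14) + 28)²) = 220/((882 + 28)²) = 220/(910²) = 220/828100 = 220*(1/828100) = 11/41405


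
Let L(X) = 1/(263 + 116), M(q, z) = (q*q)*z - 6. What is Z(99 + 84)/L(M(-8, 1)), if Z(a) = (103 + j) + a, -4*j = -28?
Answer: 111047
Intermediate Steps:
j = 7 (j = -¼*(-28) = 7)
M(q, z) = -6 + z*q² (M(q, z) = q²*z - 6 = z*q² - 6 = -6 + z*q²)
Z(a) = 110 + a (Z(a) = (103 + 7) + a = 110 + a)
L(X) = 1/379
Z(99 + 84)/L(M(-8, 1)) = (110 + (99 + 84))/(1/379) = (110 + 183)*379 = 293*379 = 111047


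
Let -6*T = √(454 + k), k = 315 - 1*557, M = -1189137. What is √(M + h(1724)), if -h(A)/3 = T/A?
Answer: √(-883581113028 + 431*√53)/862 ≈ 1090.5*I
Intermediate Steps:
k = -242 (k = 315 - 557 = -242)
T = -√53/3 (T = -√(454 - 242)/6 = -√53/3 ≈ -2.4267)
h(A) = √53/A (h(A) = -3*(-√53/3)/A = -(-1)*√53/A = √53/A)
√(M + h(1724)) = √(-1189137 + √53/1724)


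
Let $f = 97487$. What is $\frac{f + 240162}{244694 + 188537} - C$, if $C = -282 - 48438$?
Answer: $\frac{21107351969}{433231} \approx 48721.0$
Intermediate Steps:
$C = -48720$ ($C = -282 - 48438 = -48720$)
$\frac{f + 240162}{244694 + 188537} - C = \frac{97487 + 240162}{244694 + 188537} - -48720 = \frac{337649}{433231} + 48720 = \frac{21107351969}{433231}$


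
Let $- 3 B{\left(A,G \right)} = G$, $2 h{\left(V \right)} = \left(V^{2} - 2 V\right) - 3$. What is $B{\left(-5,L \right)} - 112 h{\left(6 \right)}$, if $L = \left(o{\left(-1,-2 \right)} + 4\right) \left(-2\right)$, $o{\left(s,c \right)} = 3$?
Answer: $- \frac{3514}{3} \approx -1171.3$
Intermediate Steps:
$h{\left(V \right)} = - \frac{3}{2} + \frac{V^{2}}{2} - V$ ($h{\left(V \right)} = \frac{\left(V^{2} - 2 V\right) - 3}{2} = \frac{-3 + V^{2} - 2 V}{2} = - \frac{3}{2} + \frac{V^{2}}{2} - V$)
$L = -14$ ($L = \left(3 + 4\right) \left(-2\right) = 7 \left(-2\right) = -14$)
$B{\left(A,G \right)} = - \frac{G}{3}$
$B{\left(-5,L \right)} - 112 h{\left(6 \right)} = \left(- \frac{1}{3}\right) \left(-14\right) - 112 \left(- \frac{3}{2} + \frac{6^{2}}{2} - 6\right) = \frac{14}{3} - 112 \left(- \frac{3}{2} + \frac{1}{2} \cdot 36 - 6\right) = \frac{14}{3} - 112 \left(- \frac{3}{2} + 18 - 6\right) = \frac{14}{3} - 1176 = - \frac{3514}{3}$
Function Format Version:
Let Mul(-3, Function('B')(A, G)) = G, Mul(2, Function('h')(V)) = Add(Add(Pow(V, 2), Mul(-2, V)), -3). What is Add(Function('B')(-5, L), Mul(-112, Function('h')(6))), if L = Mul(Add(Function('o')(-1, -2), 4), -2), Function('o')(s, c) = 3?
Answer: Rational(-3514, 3) ≈ -1171.3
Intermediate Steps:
Function('h')(V) = Add(Rational(-3, 2), Mul(Rational(1, 2), Pow(V, 2)), Mul(-1, V)) (Function('h')(V) = Mul(Rational(1, 2), Add(Add(Pow(V, 2), Mul(-2, V)), -3)) = Mul(Rational(1, 2), Add(-3, Pow(V, 2), Mul(-2, V))) = Add(Rational(-3, 2), Mul(Rational(1, 2), Pow(V, 2)), Mul(-1, V)))
L = -14 (L = Mul(Add(3, 4), -2) = Mul(7, -2) = -14)
Function('B')(A, G) = Mul(Rational(-1, 3), G)
Add(Function('B')(-5, L), Mul(-112, Function('h')(6))) = Add(Mul(Rational(-1, 3), -14), Mul(-112, Add(Rational(-3, 2), Mul(Rational(1, 2), Pow(6, 2)), Mul(-1, 6)))) = Add(Rational(14, 3), Mul(-112, Add(Rational(-3, 2), Mul(Rational(1, 2), 36), -6))) = Add(Rational(14, 3), Mul(-112, Add(Rational(-3, 2), 18, -6))) = Add(Rational(14, 3), Mul(-112, Rational(21, 2))) = Add(Rational(14, 3), -1176) = Rational(-3514, 3)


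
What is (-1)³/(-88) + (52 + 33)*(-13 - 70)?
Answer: -620839/88 ≈ -7055.0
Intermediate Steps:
(-1)³/(-88) + (52 + 33)*(-13 - 70) = -1*(-1/88) + 85*(-83) = 1/88 - 7055 = -620839/88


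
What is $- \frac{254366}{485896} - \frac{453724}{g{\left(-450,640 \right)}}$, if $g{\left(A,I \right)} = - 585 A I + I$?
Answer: $- \frac{1346131535967}{2558252157920} \approx -0.52619$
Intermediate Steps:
$g{\left(A,I \right)} = I - 585 A I$ ($g{\left(A,I \right)} = - 585 A I + I = I - 585 A I$)
$- \frac{254366}{485896} - \frac{453724}{g{\left(-450,640 \right)}} = - \frac{254366}{485896} - \frac{453724}{640 \left(1 - -263250\right)} = \left(-254366\right) \frac{1}{485896} - \frac{453724}{640 \left(1 + 263250\right)} = - \frac{127183}{242948} - \frac{453724}{640 \cdot 263251} = - \frac{127183}{242948} - \frac{453724}{168480640} = - \frac{127183}{242948} - \frac{113431}{42120160} = - \frac{1346131535967}{2558252157920}$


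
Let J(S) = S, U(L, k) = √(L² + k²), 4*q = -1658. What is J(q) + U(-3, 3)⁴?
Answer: -181/2 ≈ -90.500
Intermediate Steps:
q = -829/2 (q = (¼)*(-1658) = -829/2 ≈ -414.50)
J(q) + U(-3, 3)⁴ = -829/2 + (√((-3)² + 3²))⁴ = -829/2 + (√(9 + 9))⁴ = -829/2 + (√18)⁴ = -829/2 + (3*√2)⁴ = -829/2 + 324 = -181/2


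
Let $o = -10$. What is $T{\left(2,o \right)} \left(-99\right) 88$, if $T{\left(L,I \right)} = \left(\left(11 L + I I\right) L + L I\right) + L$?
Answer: $-1968912$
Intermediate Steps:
$T{\left(L,I \right)} = L + I L + L \left(I^{2} + 11 L\right)$ ($T{\left(L,I \right)} = \left(\left(11 L + I^{2}\right) L + I L\right) + L = \left(\left(I^{2} + 11 L\right) L + I L\right) + L = \left(L \left(I^{2} + 11 L\right) + I L\right) + L = \left(I L + L \left(I^{2} + 11 L\right)\right) + L = L + I L + L \left(I^{2} + 11 L\right)$)
$T{\left(2,o \right)} \left(-99\right) 88 = 2 \left(1 - 10 + \left(-10\right)^{2} + 11 \cdot 2\right) \left(-99\right) 88 = 2 \left(1 - 10 + 100 + 22\right) \left(-99\right) 88 = 2 \cdot 113 \left(-99\right) 88 = 226 \left(-99\right) 88 = \left(-22374\right) 88 = -1968912$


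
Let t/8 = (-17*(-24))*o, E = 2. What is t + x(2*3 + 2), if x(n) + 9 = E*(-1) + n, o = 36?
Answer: 117501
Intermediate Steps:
x(n) = -11 + n (x(n) = -9 + (2*(-1) + n) = -9 + (-2 + n) = -11 + n)
t = 117504 (t = 8*(-17*(-24)*36) = 8*(408*36) = 8*14688 = 117504)
t + x(2*3 + 2) = 117504 + (-11 + (2*3 + 2)) = 117504 + (-11 + (6 + 2)) = 117504 + (-11 + 8) = 117504 - 3 = 117501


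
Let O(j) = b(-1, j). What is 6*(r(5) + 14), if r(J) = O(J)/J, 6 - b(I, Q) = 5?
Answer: 426/5 ≈ 85.200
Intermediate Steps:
b(I, Q) = 1 (b(I, Q) = 6 - 1*5 = 6 - 5 = 1)
O(j) = 1
r(J) = 1/J
6*(r(5) + 14) = 6*(1/5 + 14) = 6*(71/5) = 426/5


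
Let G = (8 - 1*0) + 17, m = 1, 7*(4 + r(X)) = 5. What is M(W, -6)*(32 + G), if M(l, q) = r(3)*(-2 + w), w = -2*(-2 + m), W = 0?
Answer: 0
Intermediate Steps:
r(X) = -23/7 (r(X) = -4 + (⅐)*5 = -4 + 5/7 = -23/7)
w = 2 (w = -2*(-2 + 1) = -2*(-1) = 2)
M(l, q) = 0 (M(l, q) = -23*(-2 + 2)/7 = -23/7*0 = 0)
G = 25 (G = (8 + 0) + 17 = 8 + 17 = 25)
M(W, -6)*(32 + G) = 0*(32 + 25) = 0*57 = 0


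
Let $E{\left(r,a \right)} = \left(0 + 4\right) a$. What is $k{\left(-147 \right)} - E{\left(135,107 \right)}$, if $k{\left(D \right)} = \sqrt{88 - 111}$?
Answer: $-428 + i \sqrt{23} \approx -428.0 + 4.7958 i$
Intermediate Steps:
$E{\left(r,a \right)} = 4 a$
$k{\left(D \right)} = i \sqrt{23}$ ($k{\left(D \right)} = \sqrt{-23} = i \sqrt{23}$)
$k{\left(-147 \right)} - E{\left(135,107 \right)} = i \sqrt{23} - 4 \cdot 107 = i \sqrt{23} - 428 = -428 + i \sqrt{23}$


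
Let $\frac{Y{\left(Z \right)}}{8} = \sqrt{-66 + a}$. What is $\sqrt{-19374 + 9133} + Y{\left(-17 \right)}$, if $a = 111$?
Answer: $24 \sqrt{5} + 7 i \sqrt{209} \approx 53.666 + 101.2 i$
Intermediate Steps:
$Y{\left(Z \right)} = 24 \sqrt{5}$ ($Y{\left(Z \right)} = 8 \sqrt{-66 + 111} = 8 \sqrt{45} = 8 \cdot 3 \sqrt{5} = 24 \sqrt{5}$)
$\sqrt{-19374 + 9133} + Y{\left(-17 \right)} = \sqrt{-19374 + 9133} + 24 \sqrt{5} = \sqrt{-10241} + 24 \sqrt{5} = 7 i \sqrt{209} + 24 \sqrt{5} = 24 \sqrt{5} + 7 i \sqrt{209}$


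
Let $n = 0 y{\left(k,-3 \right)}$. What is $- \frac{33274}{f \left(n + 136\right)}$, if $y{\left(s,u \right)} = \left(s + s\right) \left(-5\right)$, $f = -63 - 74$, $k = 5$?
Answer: $\frac{16637}{9316} \approx 1.7859$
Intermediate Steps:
$f = -137$
$y{\left(s,u \right)} = - 10 s$ ($y{\left(s,u \right)} = 2 s \left(-5\right) = - 10 s$)
$n = 0$ ($n = 0 \left(\left(-10\right) 5\right) = 0 \left(-50\right) = 0$)
$- \frac{33274}{f \left(n + 136\right)} = - \frac{33274}{\left(-137\right) \left(0 + 136\right)} = - \frac{33274}{\left(-137\right) 136} = - \frac{33274}{-18632} = \left(-33274\right) \left(- \frac{1}{18632}\right) = \frac{16637}{9316}$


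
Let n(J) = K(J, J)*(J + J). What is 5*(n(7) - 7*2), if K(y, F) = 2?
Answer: 70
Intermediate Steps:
n(J) = 4*J (n(J) = 2*(J + J) = 2*(2*J) = 4*J)
5*(n(7) - 7*2) = 5*(4*7 - 7*2) = 5*(28 - 14) = 5*14 = 70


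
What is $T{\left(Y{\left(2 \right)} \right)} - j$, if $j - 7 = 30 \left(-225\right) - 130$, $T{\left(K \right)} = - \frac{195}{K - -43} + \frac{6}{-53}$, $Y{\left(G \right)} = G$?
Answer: $\frac{1092100}{159} \approx 6868.6$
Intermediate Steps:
$T{\left(K \right)} = - \frac{6}{53} - \frac{195}{43 + K}$ ($T{\left(K \right)} = - \frac{195}{K + 43} + 6 \left(- \frac{1}{53}\right) = - \frac{195}{43 + K} - \frac{6}{53} = - \frac{6}{53} - \frac{195}{43 + K}$)
$j = -6873$ ($j = 7 + \left(30 \left(-225\right) - 130\right) = 7 - 6880 = -6873$)
$T{\left(Y{\left(2 \right)} \right)} - j = \frac{3 \left(-3531 - 4\right)}{53 \left(43 + 2\right)} - -6873 = \frac{3 \left(-3531 - 4\right)}{53 \cdot 45} + 6873 = \frac{3}{53} \cdot \frac{1}{45} \left(-3535\right) + 6873 = - \frac{707}{159} + 6873 = \frac{1092100}{159}$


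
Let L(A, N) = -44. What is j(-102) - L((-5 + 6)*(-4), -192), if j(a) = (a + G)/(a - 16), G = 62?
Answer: 2616/59 ≈ 44.339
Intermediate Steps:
j(a) = (62 + a)/(-16 + a) (j(a) = (a + 62)/(a - 16) = (62 + a)/(-16 + a))
j(-102) - L((-5 + 6)*(-4), -192) = (62 - 102)/(-16 - 102) - 1*(-44) = -40/(-118) + 44 = -1/118*(-40) + 44 = 20/59 + 44 = 2616/59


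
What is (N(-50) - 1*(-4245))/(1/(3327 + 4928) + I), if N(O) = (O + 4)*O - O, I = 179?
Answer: 54441725/1477646 ≈ 36.844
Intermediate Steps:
N(O) = -O + O*(4 + O) (N(O) = (4 + O)*O - O = O*(4 + O) - O = -O + O*(4 + O))
(N(-50) - 1*(-4245))/(1/(3327 + 4928) + I) = (-50*(3 - 50) - 1*(-4245))/(1/(3327 + 4928) + 179) = (-50*(-47) + 4245)/(1/8255 + 179) = (2350 + 4245)/(1/8255 + 179) = 6595/(1477646/8255) = 6595*(8255/1477646) = 54441725/1477646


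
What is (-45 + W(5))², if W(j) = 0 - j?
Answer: 2500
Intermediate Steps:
W(j) = -j
(-45 + W(5))² = (-45 - 1*5)² = (-45 - 5)² = (-50)² = 2500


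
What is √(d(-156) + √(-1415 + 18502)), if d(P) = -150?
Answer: √(-150 + √17087) ≈ 4.3912*I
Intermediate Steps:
√(d(-156) + √(-1415 + 18502)) = √(-150 + √(-1415 + 18502)) = √(-150 + √17087)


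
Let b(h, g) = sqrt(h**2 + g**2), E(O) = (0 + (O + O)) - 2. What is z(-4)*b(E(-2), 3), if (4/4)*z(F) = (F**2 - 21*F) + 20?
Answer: 360*sqrt(5) ≈ 804.98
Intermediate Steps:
z(F) = 20 + F**2 - 21*F (z(F) = (F**2 - 21*F) + 20 = 20 + F**2 - 21*F)
E(O) = -2 + 2*O (E(O) = (0 + 2*O) - 2 = 2*O - 2 = -2 + 2*O)
b(h, g) = sqrt(g**2 + h**2)
z(-4)*b(E(-2), 3) = (20 + (-4)**2 - 21*(-4))*sqrt(3**2 + (-2 + 2*(-2))**2) = (20 + 16 + 84)*sqrt(9 + (-2 - 4)**2) = 120*sqrt(9 + (-6)**2) = 120*sqrt(9 + 36) = 120*sqrt(45) = 120*(3*sqrt(5)) = 360*sqrt(5)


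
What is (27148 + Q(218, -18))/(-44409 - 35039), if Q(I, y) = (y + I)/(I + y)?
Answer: -27149/79448 ≈ -0.34172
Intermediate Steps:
Q(I, y) = 1 (Q(I, y) = (I + y)/(I + y) = 1)
(27148 + Q(218, -18))/(-44409 - 35039) = (27148 + 1)/(-44409 - 35039) = 27149/(-79448) = 27149*(-1/79448) = -27149/79448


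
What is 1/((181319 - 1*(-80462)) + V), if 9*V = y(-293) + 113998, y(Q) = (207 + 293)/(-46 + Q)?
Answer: 3051/837338653 ≈ 3.6437e-6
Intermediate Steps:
y(Q) = 500/(-46 + Q)
V = 38644822/3051 (V = (500/(-46 - 293) + 113998)/9 = (500/(-339) + 113998)/9 = (500*(-1/339) + 113998)/9 = (-500/339 + 113998)/9 = (⅑)*(38644822/339) = 38644822/3051 ≈ 12666.)
1/((181319 - 1*(-80462)) + V) = 1/((181319 - 1*(-80462)) + 38644822/3051) = 1/((181319 + 80462) + 38644822/3051) = 1/(261781 + 38644822/3051) = 1/(837338653/3051) = 3051/837338653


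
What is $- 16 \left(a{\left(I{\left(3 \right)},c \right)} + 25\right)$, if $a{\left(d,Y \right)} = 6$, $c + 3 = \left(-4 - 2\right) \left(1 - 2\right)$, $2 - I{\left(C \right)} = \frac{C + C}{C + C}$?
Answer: $-496$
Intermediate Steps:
$I{\left(C \right)} = 1$ ($I{\left(C \right)} = 2 - \frac{C + C}{C + C} = 2 - \frac{2 C}{2 C} = 2 - 2 C \frac{1}{2 C} = 2 - 1 = 1$)
$c = 3$ ($c = -3 + \left(-4 - 2\right) \left(1 - 2\right) = -3 + \left(-4 - 2\right) \left(-1\right) = -3 - -6 = -3 + 6 = 3$)
$- 16 \left(a{\left(I{\left(3 \right)},c \right)} + 25\right) = - 16 \left(6 + 25\right) = \left(-16\right) 31 = -496$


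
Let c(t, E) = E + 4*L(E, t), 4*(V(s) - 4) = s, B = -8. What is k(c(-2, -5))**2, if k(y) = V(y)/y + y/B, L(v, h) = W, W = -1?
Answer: 4489/5184 ≈ 0.86593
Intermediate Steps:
V(s) = 4 + s/4
L(v, h) = -1
c(t, E) = -4 + E (c(t, E) = E + 4*(-1) = E - 4 = -4 + E)
k(y) = -y/8 + (4 + y/4)/y (k(y) = (4 + y/4)/y + y/(-8) = (4 + y/4)/y + y*(-1/8) = (4 + y/4)/y - y/8 = -y/8 + (4 + y/4)/y)
k(c(-2, -5))**2 = (1/4 + 4/(-4 - 5) - (-4 - 5)/8)**2 = (1/4 + 4/(-9) - 1/8*(-9))**2 = (1/4 + 4*(-1/9) + 9/8)**2 = (1/4 - 4/9 + 9/8)**2 = (67/72)**2 = 4489/5184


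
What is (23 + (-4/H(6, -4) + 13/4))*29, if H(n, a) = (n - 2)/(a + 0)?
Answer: 3509/4 ≈ 877.25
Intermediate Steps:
H(n, a) = (-2 + n)/a
(23 + (-4/H(6, -4) + 13/4))*29 = (23 + (-4*(-4/(-2 + 6)) + 13/4))*29 = (23 + (-4/((-1/4*4)) + 13*(1/4)))*29 = (23 + (-4/(-1) + 13/4))*29 = (23 + (-4*(-1) + 13/4))*29 = (23 + (4 + 13/4))*29 = (23 + 29/4)*29 = (121/4)*29 = 3509/4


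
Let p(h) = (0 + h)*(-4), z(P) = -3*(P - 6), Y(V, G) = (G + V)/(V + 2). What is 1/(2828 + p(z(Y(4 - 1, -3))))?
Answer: 1/2756 ≈ 0.00036284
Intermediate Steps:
Y(V, G) = (G + V)/(2 + V)
z(P) = 18 - 3*P (z(P) = -3*(-6 + P) = 18 - 3*P)
p(h) = -4*h (p(h) = h*(-4) = -4*h)
1/(2828 + p(z(Y(4 - 1, -3)))) = 1/(2828 - 4*(18 - 3*(-3 + (4 - 1))/(2 + (4 - 1)))) = 1/(2828 - 4*(18 - 3*(-3 + 3)/(2 + 3))) = 1/(2828 - 4*(18 - 3*0/5)) = 1/(2828 - 4*(18 - 3*0)) = 1/(2828 - 4*(18 + 0)) = 1/(2828 - 4*18) = 1/(2828 - 72) = 1/2756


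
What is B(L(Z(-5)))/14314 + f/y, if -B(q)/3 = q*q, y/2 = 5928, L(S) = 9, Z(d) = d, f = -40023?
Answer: -95961705/28284464 ≈ -3.3927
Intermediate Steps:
y = 11856 (y = 2*5928 = 11856)
B(q) = -3*q**2 (B(q) = -3*q*q = -3*q**2)
B(L(Z(-5)))/14314 + f/y = -3*9**2/14314 - 40023/11856 = -3*81*(1/14314) - 40023*1/11856 = -243*1/14314 - 13341/3952 = -243/14314 - 13341/3952 = -95961705/28284464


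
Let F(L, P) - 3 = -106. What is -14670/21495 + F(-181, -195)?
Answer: -148577/1433 ≈ -103.68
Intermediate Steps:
F(L, P) = -103 (F(L, P) = 3 - 106 = -103)
-14670/21495 + F(-181, -195) = -14670/21495 - 103 = -14670*1/21495 - 103 = -978/1433 - 103 = -148577/1433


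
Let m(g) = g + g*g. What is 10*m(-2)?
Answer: 20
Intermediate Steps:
m(g) = g + g**2
10*m(-2) = 10*(-2*(1 - 2)) = 10*(-2*(-1)) = 10*2 = 20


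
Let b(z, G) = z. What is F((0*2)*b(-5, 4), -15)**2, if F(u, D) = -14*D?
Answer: 44100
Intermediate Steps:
F((0*2)*b(-5, 4), -15)**2 = (-14*(-15))**2 = 210**2 = 44100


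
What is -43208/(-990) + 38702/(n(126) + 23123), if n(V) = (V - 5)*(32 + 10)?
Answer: 11427242/253845 ≈ 45.017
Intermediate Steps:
n(V) = -210 + 42*V (n(V) = (-5 + V)*42 = -210 + 42*V)
-43208/(-990) + 38702/(n(126) + 23123) = -43208/(-990) + 38702/((-210 + 42*126) + 23123) = -43208*(-1/990) + 38702/((-210 + 5292) + 23123) = 1964/45 + 38702/(5082 + 23123) = 1964/45 + 38702/28205 = 11427242/253845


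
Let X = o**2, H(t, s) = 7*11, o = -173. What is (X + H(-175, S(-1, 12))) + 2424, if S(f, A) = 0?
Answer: 32430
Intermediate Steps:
H(t, s) = 77
X = 29929 (X = (-173)**2 = 29929)
(X + H(-175, S(-1, 12))) + 2424 = (29929 + 77) + 2424 = 30006 + 2424 = 32430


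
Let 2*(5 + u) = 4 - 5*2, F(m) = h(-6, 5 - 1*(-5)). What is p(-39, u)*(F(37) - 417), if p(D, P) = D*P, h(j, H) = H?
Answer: -126984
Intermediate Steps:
F(m) = 10 (F(m) = 5 - 1*(-5) = 5 + 5 = 10)
u = -8 (u = -5 + (4 - 5*2)/2 = -5 + (4 - 10)/2 = -5 + (½)*(-6) = -5 - 3 = -8)
p(-39, u)*(F(37) - 417) = (-39*(-8))*(10 - 417) = 312*(-407) = -126984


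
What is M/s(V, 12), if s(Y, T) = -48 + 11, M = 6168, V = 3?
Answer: -6168/37 ≈ -166.70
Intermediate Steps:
s(Y, T) = -37
M/s(V, 12) = 6168/(-37) = 6168*(-1/37) = -6168/37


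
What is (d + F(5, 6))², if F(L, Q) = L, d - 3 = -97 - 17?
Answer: 11236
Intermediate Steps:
d = -111 (d = 3 + (-97 - 17) = 3 - 114 = -111)
(d + F(5, 6))² = (-111 + 5)² = (-106)² = 11236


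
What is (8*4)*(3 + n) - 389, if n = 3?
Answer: -197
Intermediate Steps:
(8*4)*(3 + n) - 389 = (8*4)*(3 + 3) - 389 = 32*6 - 389 = 192 - 389 = -197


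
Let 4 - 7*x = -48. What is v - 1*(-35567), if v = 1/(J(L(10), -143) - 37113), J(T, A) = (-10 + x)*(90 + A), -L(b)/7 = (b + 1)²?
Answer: 9206055572/258837 ≈ 35567.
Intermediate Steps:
x = 52/7 (x = 4/7 - ⅐*(-48) = 4/7 + 48/7 = 52/7 ≈ 7.4286)
L(b) = -7*(1 + b)² (L(b) = -7*(b + 1)² = -7*(1 + b)²)
J(T, A) = -1620/7 - 18*A/7 (J(T, A) = (-10 + 52/7)*(90 + A) = -18*(90 + A)/7 = -1620/7 - 18*A/7)
v = -7/258837 (v = 1/((-1620/7 - 18/7*(-143)) - 37113) = 1/((-1620/7 + 2574/7) - 37113) = 1/(954/7 - 37113) = 1/(-258837/7) = -7/258837 ≈ -2.7044e-5)
v - 1*(-35567) = -7/258837 - 1*(-35567) = -7/258837 + 35567 = 9206055572/258837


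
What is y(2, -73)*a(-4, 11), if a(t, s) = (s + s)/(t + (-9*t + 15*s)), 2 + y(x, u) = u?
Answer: -1650/197 ≈ -8.3756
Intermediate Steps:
y(x, u) = -2 + u
a(t, s) = 2*s/(-8*t + 15*s) (a(t, s) = (2*s)/(-8*t + 15*s) = 2*s/(-8*t + 15*s))
y(2, -73)*a(-4, 11) = (-2 - 73)*(2*11/(-8*(-4) + 15*11)) = -150*11/(32 + 165) = -150*11/197 = -75*22/197 = -1650/197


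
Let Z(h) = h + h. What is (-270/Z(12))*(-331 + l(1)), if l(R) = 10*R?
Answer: 14445/4 ≈ 3611.3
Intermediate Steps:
Z(h) = 2*h
(-270/Z(12))*(-331 + l(1)) = (-270/(2*12))*(-331 + 10*1) = (-270/24)*(-331 + 10) = -270*1/24*(-321) = -45/4*(-321) = 14445/4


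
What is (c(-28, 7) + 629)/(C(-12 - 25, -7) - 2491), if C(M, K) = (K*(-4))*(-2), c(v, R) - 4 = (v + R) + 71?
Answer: -683/2547 ≈ -0.26816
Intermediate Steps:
c(v, R) = 75 + R + v (c(v, R) = 4 + ((v + R) + 71) = 4 + ((R + v) + 71) = 4 + (71 + R + v) = 75 + R + v)
C(M, K) = 8*K (C(M, K) = -4*K*(-2) = 8*K)
(c(-28, 7) + 629)/(C(-12 - 25, -7) - 2491) = ((75 + 7 - 28) + 629)/(8*(-7) - 2491) = (54 + 629)/(-56 - 2491) = 683/(-2547) = 683*(-1/2547) = -683/2547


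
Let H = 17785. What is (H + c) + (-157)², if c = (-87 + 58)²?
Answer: 43275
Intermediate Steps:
c = 841 (c = (-29)² = 841)
(H + c) + (-157)² = (17785 + 841) + (-157)² = 18626 + 24649 = 43275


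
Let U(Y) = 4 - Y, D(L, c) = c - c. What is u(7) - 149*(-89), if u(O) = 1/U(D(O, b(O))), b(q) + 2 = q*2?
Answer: 53045/4 ≈ 13261.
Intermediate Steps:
b(q) = -2 + 2*q (b(q) = -2 + q*2 = -2 + 2*q)
D(L, c) = 0
u(O) = ¼ (u(O) = 1/(4 - 1*0) = 1/(4 + 0) = 1/4 = ¼)
u(7) - 149*(-89) = ¼ - 149*(-89) = ¼ + 13261 = 53045/4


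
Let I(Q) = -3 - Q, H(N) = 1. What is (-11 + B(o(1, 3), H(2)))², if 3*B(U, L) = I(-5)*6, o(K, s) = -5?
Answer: 49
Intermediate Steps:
B(U, L) = 4 (B(U, L) = ((-3 - 1*(-5))*6)/3 = ((-3 + 5)*6)/3 = (2*6)/3 = (⅓)*12 = 4)
(-11 + B(o(1, 3), H(2)))² = (-11 + 4)² = (-7)² = 49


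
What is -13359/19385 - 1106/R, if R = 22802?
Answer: -163025864/221008385 ≈ -0.73765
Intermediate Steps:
-13359/19385 - 1106/R = -13359/19385 - 1106/22802 = -13359*1/19385 - 1106*1/22802 = -13359/19385 - 553/11401 = -163025864/221008385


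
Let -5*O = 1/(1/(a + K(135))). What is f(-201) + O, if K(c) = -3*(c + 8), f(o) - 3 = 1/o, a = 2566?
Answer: -426527/1005 ≈ -424.40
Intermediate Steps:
f(o) = 3 + 1/o
K(c) = -24 - 3*c (K(c) = -3*(8 + c) = -24 - 3*c)
O = -2137/5 (O = -(2542/5 - 81) = -1/(5*(1/(2566 + (-24 - 405)))) = -1/(5*(1/(2566 - 429))) = -1/(5*(1/2137)) = -1/(5*1/2137) = -⅕*2137 = -2137/5 ≈ -427.40)
f(-201) + O = (3 + 1/(-201)) - 2137/5 = (3 - 1/201) - 2137/5 = 602/201 - 2137/5 = -426527/1005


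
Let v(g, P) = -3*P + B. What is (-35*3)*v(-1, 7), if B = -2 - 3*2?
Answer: 3045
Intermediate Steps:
B = -8 (B = -2 - 6 = -8)
v(g, P) = -8 - 3*P (v(g, P) = -3*P - 8 = -8 - 3*P)
(-35*3)*v(-1, 7) = (-35*3)*(-8 - 3*7) = -105*(-8 - 21) = -105*(-29) = 3045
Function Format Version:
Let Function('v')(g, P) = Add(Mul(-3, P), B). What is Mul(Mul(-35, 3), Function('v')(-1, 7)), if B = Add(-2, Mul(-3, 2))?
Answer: 3045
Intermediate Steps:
B = -8 (B = Add(-2, -6) = -8)
Function('v')(g, P) = Add(-8, Mul(-3, P)) (Function('v')(g, P) = Add(Mul(-3, P), -8) = Add(-8, Mul(-3, P)))
Mul(Mul(-35, 3), Function('v')(-1, 7)) = Mul(Mul(-35, 3), Add(-8, Mul(-3, 7))) = Mul(-105, Add(-8, -21)) = Mul(-105, -29) = 3045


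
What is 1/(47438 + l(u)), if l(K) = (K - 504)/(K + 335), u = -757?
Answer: 422/20020097 ≈ 2.1079e-5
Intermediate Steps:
l(K) = (-504 + K)/(335 + K)
1/(47438 + l(u)) = 1/(47438 + (-504 - 757)/(335 - 757)) = 1/(47438 - 1261/(-422)) = 1/(47438 - 1/422*(-1261)) = 1/(47438 + 1261/422) = 1/(20020097/422) = 422/20020097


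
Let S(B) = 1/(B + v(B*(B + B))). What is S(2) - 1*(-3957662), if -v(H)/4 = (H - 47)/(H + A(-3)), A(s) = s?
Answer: 656971897/166 ≈ 3.9577e+6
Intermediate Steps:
v(H) = -4*(-47 + H)/(-3 + H) (v(H) = -4*(H - 47)/(H - 3) = -4*(-47 + H)/(-3 + H))
S(B) = 1/(B + 4*(47 - 2*B²)/(-3 + 2*B²)) (S(B) = 1/(B + 4*(47 - B*(B + B))/(-3 + B*(B + B))) = 1/(B + 4*(47 - B*2*B)/(-3 + B*(2*B))) = 1/(B + 4*(47 - 2*B²)/(-3 + 2*B²)))
S(2) - 1*(-3957662) = (-3 + 2*2²)/(188 - 8*2² + 2*(-3 + 2*2²)) - 1*(-3957662) = (-3 + 2*4)/(188 - 8*4 + 2*(-3 + 2*4)) + 3957662 = (-3 + 8)/(188 - 32 + 2*(-3 + 8)) + 3957662 = 5/(188 - 32 + 2*5) + 3957662 = 5/(188 - 32 + 10) + 3957662 = 5/166 + 3957662 = 656971897/166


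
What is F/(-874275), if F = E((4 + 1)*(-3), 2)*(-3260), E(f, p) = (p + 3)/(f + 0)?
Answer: -652/524565 ≈ -0.0012429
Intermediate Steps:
E(f, p) = (3 + p)/f
F = 3260/3 (F = ((3 + 2)/(((4 + 1)*(-3))))*(-3260) = (5/(5*(-3)))*(-3260) = (5/(-15))*(-3260) = -1/15*5*(-3260) = -1/3*(-3260) = 3260/3 ≈ 1086.7)
F/(-874275) = (3260/3)/(-874275) = (3260/3)*(-1/874275) = -652/524565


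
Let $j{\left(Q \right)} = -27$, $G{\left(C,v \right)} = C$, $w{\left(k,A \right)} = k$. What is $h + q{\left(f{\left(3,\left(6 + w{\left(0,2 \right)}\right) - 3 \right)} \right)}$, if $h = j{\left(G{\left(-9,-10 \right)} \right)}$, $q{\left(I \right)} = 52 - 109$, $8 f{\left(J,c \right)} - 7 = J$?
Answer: $-84$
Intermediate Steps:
$f{\left(J,c \right)} = \frac{7}{8} + \frac{J}{8}$
$q{\left(I \right)} = -57$ ($q{\left(I \right)} = 52 - 109 = -57$)
$h = -27$
$h + q{\left(f{\left(3,\left(6 + w{\left(0,2 \right)}\right) - 3 \right)} \right)} = -27 - 57 = -84$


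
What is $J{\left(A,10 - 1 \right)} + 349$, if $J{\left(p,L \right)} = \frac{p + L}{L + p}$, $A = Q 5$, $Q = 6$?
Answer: $350$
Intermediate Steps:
$A = 30$ ($A = 6 \cdot 5 = 30$)
$J{\left(p,L \right)} = 1$ ($J{\left(p,L \right)} = \frac{L + p}{L + p} = 1$)
$J{\left(A,10 - 1 \right)} + 349 = 1 + 349 = 350$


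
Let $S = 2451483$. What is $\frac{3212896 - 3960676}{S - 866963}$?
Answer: $- \frac{37389}{79226} \approx -0.47193$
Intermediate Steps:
$\frac{3212896 - 3960676}{S - 866963} = \frac{3212896 - 3960676}{2451483 - 866963} = - \frac{747780}{1584520} = \left(-747780\right) \frac{1}{1584520} = - \frac{37389}{79226}$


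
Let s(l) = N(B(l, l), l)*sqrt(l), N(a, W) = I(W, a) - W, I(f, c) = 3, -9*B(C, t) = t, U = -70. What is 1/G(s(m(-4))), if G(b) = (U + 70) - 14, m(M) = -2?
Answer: -1/14 ≈ -0.071429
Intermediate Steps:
B(C, t) = -t/9
N(a, W) = 3 - W
s(l) = sqrt(l)*(3 - l) (s(l) = (3 - l)*sqrt(l) = sqrt(l)*(3 - l))
G(b) = -14 (G(b) = (-70 + 70) - 14 = 0 - 14 = -14)
1/G(s(m(-4))) = 1/(-14) = -1/14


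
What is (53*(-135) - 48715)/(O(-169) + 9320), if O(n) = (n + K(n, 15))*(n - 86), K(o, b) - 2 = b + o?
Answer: -11174/18235 ≈ -0.61278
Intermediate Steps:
K(o, b) = 2 + b + o (K(o, b) = 2 + (b + o) = 2 + b + o)
O(n) = (-86 + n)*(17 + 2*n) (O(n) = (n + (2 + 15 + n))*(n - 86) = (n + (17 + n))*(-86 + n) = (17 + 2*n)*(-86 + n) = (-86 + n)*(17 + 2*n))
(53*(-135) - 48715)/(O(-169) + 9320) = (53*(-135) - 48715)/((-1462 - 155*(-169) + 2*(-169)**2) + 9320) = (-7155 - 48715)/((-1462 + 26195 + 2*28561) + 9320) = -55870/((-1462 + 26195 + 57122) + 9320) = -55870/(81855 + 9320) = -55870/91175 = -55870*1/91175 = -11174/18235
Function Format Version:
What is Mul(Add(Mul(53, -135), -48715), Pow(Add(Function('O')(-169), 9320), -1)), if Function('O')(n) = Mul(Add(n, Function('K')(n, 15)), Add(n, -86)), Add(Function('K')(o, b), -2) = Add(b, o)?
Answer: Rational(-11174, 18235) ≈ -0.61278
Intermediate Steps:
Function('K')(o, b) = Add(2, b, o) (Function('K')(o, b) = Add(2, Add(b, o)) = Add(2, b, o))
Function('O')(n) = Mul(Add(-86, n), Add(17, Mul(2, n))) (Function('O')(n) = Mul(Add(n, Add(2, 15, n)), Add(n, -86)) = Mul(Add(n, Add(17, n)), Add(-86, n)) = Mul(Add(17, Mul(2, n)), Add(-86, n)) = Mul(Add(-86, n), Add(17, Mul(2, n))))
Mul(Add(Mul(53, -135), -48715), Pow(Add(Function('O')(-169), 9320), -1)) = Mul(Add(Mul(53, -135), -48715), Pow(Add(Add(-1462, Mul(-155, -169), Mul(2, Pow(-169, 2))), 9320), -1)) = Mul(Add(-7155, -48715), Pow(Add(Add(-1462, 26195, Mul(2, 28561)), 9320), -1)) = Mul(-55870, Pow(Add(Add(-1462, 26195, 57122), 9320), -1)) = Mul(-55870, Pow(Add(81855, 9320), -1)) = Mul(-55870, Pow(91175, -1)) = Mul(-55870, Rational(1, 91175)) = Rational(-11174, 18235)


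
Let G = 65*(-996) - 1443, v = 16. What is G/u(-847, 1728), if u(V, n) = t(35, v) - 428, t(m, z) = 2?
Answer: 22061/142 ≈ 155.36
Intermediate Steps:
G = -66183 (G = -64740 - 1443 = -66183)
u(V, n) = -426 (u(V, n) = 2 - 428 = -426)
G/u(-847, 1728) = -66183/(-426) = -66183*(-1/426) = 22061/142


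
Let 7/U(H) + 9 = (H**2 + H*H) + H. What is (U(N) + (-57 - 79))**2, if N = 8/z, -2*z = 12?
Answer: 69872881/3721 ≈ 18778.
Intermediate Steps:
z = -6 (z = -1/2*12 = -6)
N = -4/3 (N = 8/(-6) = 8*(-1/6) = -4/3 ≈ -1.3333)
U(H) = 7/(-9 + H + 2*H**2) (U(H) = 7/(-9 + ((H**2 + H*H) + H)) = 7/(-9 + ((H**2 + H**2) + H)) = 7/(-9 + (2*H**2 + H)) = 7/(-9 + (H + 2*H**2)) = 7/(-9 + H + 2*H**2))
(U(N) + (-57 - 79))**2 = (7/(-9 - 4/3 + 2*(-4/3)**2) + (-57 - 79))**2 = (7/(-9 - 4/3 + 2*(16/9)) - 136)**2 = (7/(-9 - 4/3 + 32/9) - 136)**2 = (7/(-61/9) - 136)**2 = (7*(-9/61) - 136)**2 = (-63/61 - 136)**2 = (-8359/61)**2 = 69872881/3721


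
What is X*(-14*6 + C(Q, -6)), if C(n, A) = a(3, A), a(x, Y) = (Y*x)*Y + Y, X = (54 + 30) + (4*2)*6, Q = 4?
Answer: 2376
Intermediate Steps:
X = 132 (X = 84 + 8*6 = 84 + 48 = 132)
a(x, Y) = Y + x*Y**2 (a(x, Y) = x*Y**2 + Y = Y + x*Y**2)
C(n, A) = A*(1 + 3*A) (C(n, A) = A*(1 + A*3) = A*(1 + 3*A))
X*(-14*6 + C(Q, -6)) = 132*(-14*6 - 6*(1 + 3*(-6))) = 132*(-84 - 6*(1 - 18)) = 132*(-84 - 6*(-17)) = 132*(-84 + 102) = 132*18 = 2376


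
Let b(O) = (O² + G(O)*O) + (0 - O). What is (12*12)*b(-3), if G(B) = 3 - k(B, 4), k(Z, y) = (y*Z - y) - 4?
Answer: -8208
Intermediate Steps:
k(Z, y) = -4 - y + Z*y (k(Z, y) = (Z*y - y) - 4 = (-y + Z*y) - 4 = -4 - y + Z*y)
G(B) = 11 - 4*B (G(B) = 3 - (-4 - 1*4 + B*4) = 3 - (-4 - 4 + 4*B) = 3 - (-8 + 4*B) = 3 + (8 - 4*B) = 11 - 4*B)
b(O) = O² - O + O*(11 - 4*O) (b(O) = (O² + (11 - 4*O)*O) + (0 - O) = (O² + O*(11 - 4*O)) - O = O² - O + O*(11 - 4*O))
(12*12)*b(-3) = (12*12)*(-3*(10 - 3*(-3))) = 144*(-3*(10 + 9)) = 144*(-3*19) = 144*(-57) = -8208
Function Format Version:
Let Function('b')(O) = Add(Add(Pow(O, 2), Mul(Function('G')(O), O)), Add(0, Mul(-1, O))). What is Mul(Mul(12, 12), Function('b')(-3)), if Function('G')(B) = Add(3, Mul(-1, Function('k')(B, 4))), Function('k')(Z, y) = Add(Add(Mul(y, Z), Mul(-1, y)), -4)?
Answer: -8208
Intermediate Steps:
Function('k')(Z, y) = Add(-4, Mul(-1, y), Mul(Z, y)) (Function('k')(Z, y) = Add(Add(Mul(Z, y), Mul(-1, y)), -4) = Add(Add(Mul(-1, y), Mul(Z, y)), -4) = Add(-4, Mul(-1, y), Mul(Z, y)))
Function('G')(B) = Add(11, Mul(-4, B)) (Function('G')(B) = Add(3, Mul(-1, Add(-4, Mul(-1, 4), Mul(B, 4)))) = Add(3, Mul(-1, Add(-4, -4, Mul(4, B)))) = Add(3, Mul(-1, Add(-8, Mul(4, B)))) = Add(3, Add(8, Mul(-4, B))) = Add(11, Mul(-4, B)))
Function('b')(O) = Add(Pow(O, 2), Mul(-1, O), Mul(O, Add(11, Mul(-4, O)))) (Function('b')(O) = Add(Add(Pow(O, 2), Mul(Add(11, Mul(-4, O)), O)), Add(0, Mul(-1, O))) = Add(Add(Pow(O, 2), Mul(O, Add(11, Mul(-4, O)))), Mul(-1, O)) = Add(Pow(O, 2), Mul(-1, O), Mul(O, Add(11, Mul(-4, O)))))
Mul(Mul(12, 12), Function('b')(-3)) = Mul(Mul(12, 12), Mul(-3, Add(10, Mul(-3, -3)))) = Mul(144, Mul(-3, Add(10, 9))) = Mul(144, Mul(-3, 19)) = Mul(144, -57) = -8208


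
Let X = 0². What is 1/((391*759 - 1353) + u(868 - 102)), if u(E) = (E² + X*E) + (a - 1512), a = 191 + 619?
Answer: 1/881470 ≈ 1.1345e-6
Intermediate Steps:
a = 810
X = 0
u(E) = -702 + E² (u(E) = (E² + 0*E) + (810 - 1512) = (E² + 0) - 702 = E² - 702 = -702 + E²)
1/((391*759 - 1353) + u(868 - 102)) = 1/((391*759 - 1353) + (-702 + (868 - 102)²)) = 1/((296769 - 1353) + (-702 + 766²)) = 1/(295416 + (-702 + 586756)) = 1/(295416 + 586054) = 1/881470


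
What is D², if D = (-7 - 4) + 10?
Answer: 1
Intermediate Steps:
D = -1 (D = -11 + 10 = -1)
D² = (-1)² = 1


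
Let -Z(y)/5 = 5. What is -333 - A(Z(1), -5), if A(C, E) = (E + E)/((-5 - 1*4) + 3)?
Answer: -1004/3 ≈ -334.67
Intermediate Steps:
Z(y) = -25 (Z(y) = -5*5 = -25)
A(C, E) = -E/3 (A(C, E) = (2*E)/((-5 - 4) + 3) = (2*E)/(-9 + 3) = (2*E)/(-6) = (2*E)*(-⅙) = -E/3)
-333 - A(Z(1), -5) = -333 - (-1)*(-5)/3 = -333 - 1*5/3 = -333 - 5/3 = -1004/3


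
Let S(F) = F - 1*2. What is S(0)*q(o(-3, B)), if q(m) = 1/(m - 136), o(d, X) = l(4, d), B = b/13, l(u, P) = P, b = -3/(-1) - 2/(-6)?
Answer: 2/139 ≈ 0.014388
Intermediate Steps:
b = 10/3 (b = -3*(-1) - 2*(-1/6) = 3 + 1/3 = 10/3 ≈ 3.3333)
B = 10/39 (B = (10/3)/13 = (10/3)*(1/13) = 10/39 ≈ 0.25641)
o(d, X) = d
q(m) = 1/(-136 + m)
S(F) = -2 + F (S(F) = F - 2 = -2 + F)
S(0)*q(o(-3, B)) = (-2 + 0)/(-136 - 3) = -2/(-139) = -2*(-1/139) = 2/139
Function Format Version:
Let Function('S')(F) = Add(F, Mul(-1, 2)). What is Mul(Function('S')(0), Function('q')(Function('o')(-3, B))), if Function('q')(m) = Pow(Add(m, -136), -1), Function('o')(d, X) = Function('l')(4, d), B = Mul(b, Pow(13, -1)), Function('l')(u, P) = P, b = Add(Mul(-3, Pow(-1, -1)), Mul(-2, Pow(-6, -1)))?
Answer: Rational(2, 139) ≈ 0.014388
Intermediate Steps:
b = Rational(10, 3) (b = Add(Mul(-3, -1), Mul(-2, Rational(-1, 6))) = Add(3, Rational(1, 3)) = Rational(10, 3) ≈ 3.3333)
B = Rational(10, 39) (B = Mul(Rational(10, 3), Pow(13, -1)) = Mul(Rational(10, 3), Rational(1, 13)) = Rational(10, 39) ≈ 0.25641)
Function('o')(d, X) = d
Function('q')(m) = Pow(Add(-136, m), -1)
Function('S')(F) = Add(-2, F) (Function('S')(F) = Add(F, -2) = Add(-2, F))
Mul(Function('S')(0), Function('q')(Function('o')(-3, B))) = Mul(Add(-2, 0), Pow(Add(-136, -3), -1)) = Mul(-2, Pow(-139, -1)) = Mul(-2, Rational(-1, 139)) = Rational(2, 139)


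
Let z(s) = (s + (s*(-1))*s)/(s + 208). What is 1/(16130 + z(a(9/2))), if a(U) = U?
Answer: 850/13710437 ≈ 6.1997e-5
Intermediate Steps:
z(s) = (s - s²)/(208 + s) (z(s) = (s + (-s)*s)/(208 + s) = (s - s²)/(208 + s))
1/(16130 + z(a(9/2))) = 1/(16130 + (9/2)*(1 - 9/2)/(208 + 9/2)) = 1/(16130 + (9*(½))*(1 - 9/2)/(208 + 9*(½))) = 1/(16130 + 9*(1 - 1*9/2)/(2*(208 + 9/2))) = 1/(16130 + 9*(1 - 9/2)/(2*(425/2))) = 1/(16130 + (9/2)*(2/425)*(-7/2)) = 1/(16130 - 63/850) = 1/(13710437/850) = 850/13710437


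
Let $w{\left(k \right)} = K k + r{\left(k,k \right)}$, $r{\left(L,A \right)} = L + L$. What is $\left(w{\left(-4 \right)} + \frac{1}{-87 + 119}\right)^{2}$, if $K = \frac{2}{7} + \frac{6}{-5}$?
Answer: $\frac{23319241}{1254400} \approx 18.59$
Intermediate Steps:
$r{\left(L,A \right)} = 2 L$
$K = - \frac{32}{35}$ ($K = 2 \cdot \frac{1}{7} + 6 \left(- \frac{1}{5}\right) = \frac{2}{7} - \frac{6}{5} = - \frac{32}{35} \approx -0.91429$)
$w{\left(k \right)} = \frac{38 k}{35}$ ($w{\left(k \right)} = - \frac{32 k}{35} + 2 k = \frac{38 k}{35}$)
$\left(w{\left(-4 \right)} + \frac{1}{-87 + 119}\right)^{2} = \left(\frac{38}{35} \left(-4\right) + \frac{1}{-87 + 119}\right)^{2} = \left(- \frac{152}{35} + \frac{1}{32}\right)^{2} = \left(- \frac{4829}{1120}\right)^{2} = \frac{23319241}{1254400}$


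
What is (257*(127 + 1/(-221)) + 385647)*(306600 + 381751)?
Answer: 63631819685099/221 ≈ 2.8793e+11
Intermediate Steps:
(257*(127 + 1/(-221)) + 385647)*(306600 + 381751) = (257*(127 - 1/221) + 385647)*688351 = (257*(28066/221) + 385647)*688351 = (7212962/221 + 385647)*688351 = (92440949/221)*688351 = 63631819685099/221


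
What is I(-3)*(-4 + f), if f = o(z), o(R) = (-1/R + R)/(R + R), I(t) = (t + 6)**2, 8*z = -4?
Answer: -99/2 ≈ -49.500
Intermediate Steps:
z = -1/2 (z = (1/8)*(-4) = -1/2 ≈ -0.50000)
I(t) = (6 + t)**2
o(R) = (R - 1/R)/(2*R) (o(R) = (R - 1/R)/((2*R)) = (R - 1/R)*(1/(2*R)) = (R - 1/R)/(2*R))
f = -3/2 (f = (-1 + (-1/2)**2)/(2*(-1/2)**2) = (1/2)*4*(-1 + 1/4) = (1/2)*4*(-3/4) = -3/2 ≈ -1.5000)
I(-3)*(-4 + f) = (6 - 3)**2*(-4 - 3/2) = 3**2*(-11/2) = 9*(-11/2) = -99/2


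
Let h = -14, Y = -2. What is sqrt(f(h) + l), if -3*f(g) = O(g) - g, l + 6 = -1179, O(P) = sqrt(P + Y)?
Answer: sqrt(-10707 - 12*I)/3 ≈ 0.019328 - 34.492*I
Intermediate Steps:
O(P) = sqrt(-2 + P) (O(P) = sqrt(P - 2) = sqrt(-2 + P))
l = -1185 (l = -6 - 1179 = -1185)
f(g) = -sqrt(-2 + g)/3 + g/3 (f(g) = -(sqrt(-2 + g) - g)/3 = -sqrt(-2 + g)/3 + g/3)
sqrt(f(h) + l) = sqrt((-sqrt(-2 - 14)/3 + (1/3)*(-14)) - 1185) = sqrt((-4*I/3 - 14/3) - 1185) = sqrt((-14/3 - 4*I/3) - 1185) = sqrt(-3569/3 - 4*I/3)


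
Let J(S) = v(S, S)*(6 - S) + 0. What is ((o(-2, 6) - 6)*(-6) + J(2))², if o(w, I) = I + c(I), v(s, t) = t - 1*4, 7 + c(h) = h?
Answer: 4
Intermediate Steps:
c(h) = -7 + h
v(s, t) = -4 + t (v(s, t) = t - 4 = -4 + t)
o(w, I) = -7 + 2*I (o(w, I) = I + (-7 + I) = -7 + 2*I)
J(S) = (-4 + S)*(6 - S) (J(S) = (-4 + S)*(6 - S) + 0 = (-4 + S)*(6 - S))
((o(-2, 6) - 6)*(-6) + J(2))² = (((-7 + 2*6) - 6)*(-6) - (-6 + 2)*(-4 + 2))² = (((-7 + 12) - 6)*(-6) - 1*(-4)*(-2))² = ((5 - 6)*(-6) - 8)² = (-1*(-6) - 8)² = (6 - 8)² = (-2)² = 4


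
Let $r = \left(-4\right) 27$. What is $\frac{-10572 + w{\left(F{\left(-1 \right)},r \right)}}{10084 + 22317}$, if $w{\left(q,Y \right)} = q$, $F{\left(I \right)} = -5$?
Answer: $- \frac{10577}{32401} \approx -0.32644$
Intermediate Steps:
$r = -108$
$\frac{-10572 + w{\left(F{\left(-1 \right)},r \right)}}{10084 + 22317} = \frac{-10572 - 5}{10084 + 22317} = - \frac{10577}{32401}$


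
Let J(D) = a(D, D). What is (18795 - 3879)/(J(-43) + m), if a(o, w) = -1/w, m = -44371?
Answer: -53449/158996 ≈ -0.33617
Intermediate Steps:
J(D) = -1/D
(18795 - 3879)/(J(-43) + m) = (18795 - 3879)/(-1/(-43) - 44371) = 14916/(-1*(-1/43) - 44371) = 14916/(1/43 - 44371) = 14916/(-1907952/43) = 14916*(-43/1907952) = -53449/158996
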